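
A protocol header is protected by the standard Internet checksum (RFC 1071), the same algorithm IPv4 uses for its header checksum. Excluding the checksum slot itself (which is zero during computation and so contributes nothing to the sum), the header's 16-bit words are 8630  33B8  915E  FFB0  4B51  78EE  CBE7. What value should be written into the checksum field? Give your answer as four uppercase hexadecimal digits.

24E0

One's-complement addition (fold any carry out of bit 15 back into bit 0):
  0x8630 + 0x33B8 = 0x0B9E8
  0xB9E8 + 0x915E = 0x14B46 → wrap carry → 0x4B47
  0x4B47 + 0xFFB0 = 0x14AF7 → wrap carry → 0x4AF8
  0x4AF8 + 0x4B51 = 0x09649
  0x9649 + 0x78EE = 0x10F37 → wrap carry → 0x0F38
  0x0F38 + 0xCBE7 = 0x0DB1F
One's-complement sum = 0xDB1F.
Checksum = ~0xDB1F & 0xFFFF = 0x24E0.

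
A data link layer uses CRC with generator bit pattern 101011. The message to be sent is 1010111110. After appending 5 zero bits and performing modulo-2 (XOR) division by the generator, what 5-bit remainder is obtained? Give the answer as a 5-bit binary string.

11111

Append 5 zeros: 101011111000000. Divide by 101011 (XOR where the leading bit is 1):
  pos 0: 101011 XOR 101011 = 000000
  pos 6: 111000 XOR 101011 = 010011
  pos 7: 100110 XOR 101011 = 001101
  pos 9: 110100 XOR 101011 = 011111
Remainder (last 5 bits) = 11111. This is the CRC / FCS.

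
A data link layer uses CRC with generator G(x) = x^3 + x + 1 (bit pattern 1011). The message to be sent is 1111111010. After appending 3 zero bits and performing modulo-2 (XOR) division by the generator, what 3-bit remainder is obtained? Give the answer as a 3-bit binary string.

110

Append 3 zeros: 1111111010000. Divide by 1011 (XOR where the leading bit is 1):
  pos 0: 1111 XOR 1011 = 0100
  pos 1: 1001 XOR 1011 = 0010
  pos 3: 1011 XOR 1011 = 0000
  pos 8: 1000 XOR 1011 = 0011
Remainder (last 3 bits) = 110. This is the CRC / FCS.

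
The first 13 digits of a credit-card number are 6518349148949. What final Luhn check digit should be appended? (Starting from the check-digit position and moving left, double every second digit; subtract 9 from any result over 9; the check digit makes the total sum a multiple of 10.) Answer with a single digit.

4

Partial digits right→left: 9 4 9 8 4 1 9 4 3 8 1 5 6
Double every second digit counting from the check-digit position (so the 1st, 3rd, 5th, ... of the partial from the right).
  doubled (with −9 where >9): 9 9 8 9 6 2 3 → sum 46
  kept as-is: 4 8 1 4 8 5 → sum 30
Total = 46 + 30 = 76.
Check digit = (10 − (76 mod 10)) mod 10 = 4.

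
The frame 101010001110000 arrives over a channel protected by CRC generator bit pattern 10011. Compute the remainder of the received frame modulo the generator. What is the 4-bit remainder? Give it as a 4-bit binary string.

1000

Modulo-2 division of 101010001110000 by 10011:
  pos 0: 10101 XOR 10011 = 00110
  pos 2: 11000 XOR 10011 = 01011
  pos 3: 10110 XOR 10011 = 00101
  pos 5: 10111 XOR 10011 = 00100
  pos 7: 10010 XOR 10011 = 00001
Remainder = 1000 (nonzero — an error is detected).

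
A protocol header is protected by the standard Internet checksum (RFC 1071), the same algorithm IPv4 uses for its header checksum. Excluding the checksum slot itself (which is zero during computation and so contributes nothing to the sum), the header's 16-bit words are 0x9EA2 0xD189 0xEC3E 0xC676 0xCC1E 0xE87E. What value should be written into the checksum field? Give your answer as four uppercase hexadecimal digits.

One's-complement addition (fold any carry out of bit 15 back into bit 0):
  0x9EA2 + 0xD189 = 0x1702B → wrap carry → 0x702C
  0x702C + 0xEC3E = 0x15C6A → wrap carry → 0x5C6B
  0x5C6B + 0xC676 = 0x122E1 → wrap carry → 0x22E2
  0x22E2 + 0xCC1E = 0x0EF00
  0xEF00 + 0xE87E = 0x1D77E → wrap carry → 0xD77F
One's-complement sum = 0xD77F.
Checksum = ~0xD77F & 0xFFFF = 0x2880.

2880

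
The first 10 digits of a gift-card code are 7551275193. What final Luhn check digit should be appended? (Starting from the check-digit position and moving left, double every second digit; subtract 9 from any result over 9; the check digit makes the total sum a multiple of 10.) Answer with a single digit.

Partial digits right→left: 3 9 1 5 7 2 1 5 5 7
Double every second digit counting from the check-digit position (so the 1st, 3rd, 5th, ... of the partial from the right).
  doubled (with −9 where >9): 6 2 5 2 1 → sum 16
  kept as-is: 9 5 2 5 7 → sum 28
Total = 16 + 28 = 44.
Check digit = (10 − (44 mod 10)) mod 10 = 6.

6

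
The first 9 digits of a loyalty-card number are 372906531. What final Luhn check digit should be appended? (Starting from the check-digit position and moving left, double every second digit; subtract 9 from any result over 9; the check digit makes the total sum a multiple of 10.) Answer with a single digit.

2

Partial digits right→left: 1 3 5 6 0 9 2 7 3
Double every second digit counting from the check-digit position (so the 1st, 3rd, 5th, ... of the partial from the right).
  doubled (with −9 where >9): 2 1 0 4 6 → sum 13
  kept as-is: 3 6 9 7 → sum 25
Total = 13 + 25 = 38.
Check digit = (10 − (38 mod 10)) mod 10 = 2.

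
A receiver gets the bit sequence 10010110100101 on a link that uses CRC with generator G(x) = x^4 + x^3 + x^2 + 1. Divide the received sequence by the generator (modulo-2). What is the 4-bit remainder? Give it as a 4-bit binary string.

0111

Modulo-2 division of 10010110100101 by 11101:
  pos 0: 10010 XOR 11101 = 01111
  pos 1: 11111 XOR 11101 = 00010
  pos 4: 10101 XOR 11101 = 01000
  pos 5: 10000 XOR 11101 = 01101
  pos 6: 11010 XOR 11101 = 00111
  pos 8: 11110 XOR 11101 = 00011
Remainder = 0111 (nonzero — an error is detected).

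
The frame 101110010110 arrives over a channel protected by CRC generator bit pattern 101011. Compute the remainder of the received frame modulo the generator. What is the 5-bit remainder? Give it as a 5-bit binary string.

Modulo-2 division of 101110010110 by 101011:
  pos 0: 101110 XOR 101011 = 000101
  pos 3: 101010 XOR 101011 = 000001
Remainder = 01110 (nonzero — an error is detected).

01110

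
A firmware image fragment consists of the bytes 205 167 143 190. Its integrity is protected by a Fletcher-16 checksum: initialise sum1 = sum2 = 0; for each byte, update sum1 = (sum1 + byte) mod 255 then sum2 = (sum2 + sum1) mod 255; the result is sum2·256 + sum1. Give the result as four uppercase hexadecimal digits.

0CC3

Running sums (mod 255):
  after byte 0 (205): sum1=205, sum2=205
  after byte 1 (167): sum1=117, sum2=67
  after byte 2 (143): sum1=5, sum2=72
  after byte 3 (190): sum1=195, sum2=12
Checksum = sum2·256 + sum1 = 12·256 + 195 = 3267 = 0x0CC3.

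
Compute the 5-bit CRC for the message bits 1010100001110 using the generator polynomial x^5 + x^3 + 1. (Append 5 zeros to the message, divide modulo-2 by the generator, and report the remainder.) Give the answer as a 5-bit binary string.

01110

Append 5 zeros: 101010000111000000. Divide by 101001 (XOR where the leading bit is 1):
  pos 0: 101010 XOR 101001 = 000011
  pos 4: 110001 XOR 101001 = 011000
  pos 5: 110001 XOR 101001 = 011000
  pos 6: 110001 XOR 101001 = 011000
  pos 7: 110000 XOR 101001 = 011001
  pos 8: 110010 XOR 101001 = 011011
  pos 9: 110110 XOR 101001 = 011111
  pos 10: 111110 XOR 101001 = 010111
  pos 11: 101110 XOR 101001 = 000111
Remainder (last 5 bits) = 01110. This is the CRC / FCS.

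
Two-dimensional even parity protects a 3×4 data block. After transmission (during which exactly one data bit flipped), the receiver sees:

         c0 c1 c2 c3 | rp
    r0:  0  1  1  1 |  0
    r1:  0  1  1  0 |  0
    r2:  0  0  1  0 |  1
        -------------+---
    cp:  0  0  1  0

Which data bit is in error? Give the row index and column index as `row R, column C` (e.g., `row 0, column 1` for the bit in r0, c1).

Recompute each row's even parity and compare to rp:
  r0: data parity 1, sent rp 0 → mismatch
  r1: data parity 0, sent rp 0 → ok
  r2: data parity 1, sent rp 1 → ok
Recompute each column's even parity and compare to cp:
  c0: data parity 0, sent cp 0 → ok
  c1: data parity 0, sent cp 0 → ok
  c2: data parity 1, sent cp 1 → ok
  c3: data parity 1, sent cp 0 → mismatch
Exactly one row (r0) and one column (c3) fail → the flipped bit is at their intersection.

row 0, column 3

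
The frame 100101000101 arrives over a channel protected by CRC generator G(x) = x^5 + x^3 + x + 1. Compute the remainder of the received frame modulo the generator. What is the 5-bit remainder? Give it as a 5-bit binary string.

10000

Modulo-2 division of 100101000101 by 101011:
  pos 0: 100101 XOR 101011 = 001110
  pos 2: 111000 XOR 101011 = 010011
  pos 3: 100110 XOR 101011 = 001101
  pos 5: 110110 XOR 101011 = 011101
  pos 6: 111011 XOR 101011 = 010000
Remainder = 10000 (nonzero — an error is detected).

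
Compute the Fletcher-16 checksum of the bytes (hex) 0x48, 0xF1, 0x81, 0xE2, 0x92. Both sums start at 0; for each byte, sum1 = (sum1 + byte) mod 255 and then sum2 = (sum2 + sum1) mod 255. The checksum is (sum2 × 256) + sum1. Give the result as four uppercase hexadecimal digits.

Running sums (mod 255):
  after byte 0 (0x48): sum1=72, sum2=72
  after byte 1 (0xF1): sum1=58, sum2=130
  after byte 2 (0x81): sum1=187, sum2=62
  after byte 3 (0xE2): sum1=158, sum2=220
  after byte 4 (0x92): sum1=49, sum2=14
Checksum = sum2·256 + sum1 = 14·256 + 49 = 3633 = 0x0E31.

0E31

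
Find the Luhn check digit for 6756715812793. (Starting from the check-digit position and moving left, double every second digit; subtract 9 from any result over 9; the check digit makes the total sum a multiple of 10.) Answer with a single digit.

Partial digits right→left: 3 9 7 2 1 8 5 1 7 6 5 7 6
Double every second digit counting from the check-digit position (so the 1st, 3rd, 5th, ... of the partial from the right).
  doubled (with −9 where >9): 6 5 2 1 5 1 3 → sum 23
  kept as-is: 9 2 8 1 6 7 → sum 33
Total = 23 + 33 = 56.
Check digit = (10 − (56 mod 10)) mod 10 = 4.

4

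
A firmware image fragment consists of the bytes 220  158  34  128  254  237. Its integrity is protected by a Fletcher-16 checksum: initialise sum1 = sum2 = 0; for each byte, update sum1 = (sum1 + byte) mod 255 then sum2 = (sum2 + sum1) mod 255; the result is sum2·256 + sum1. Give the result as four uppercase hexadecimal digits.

Running sums (mod 255):
  after byte 0 (220): sum1=220, sum2=220
  after byte 1 (158): sum1=123, sum2=88
  after byte 2 (34): sum1=157, sum2=245
  after byte 3 (128): sum1=30, sum2=20
  after byte 4 (254): sum1=29, sum2=49
  after byte 5 (237): sum1=11, sum2=60
Checksum = sum2·256 + sum1 = 60·256 + 11 = 15371 = 0x3C0B.

3C0B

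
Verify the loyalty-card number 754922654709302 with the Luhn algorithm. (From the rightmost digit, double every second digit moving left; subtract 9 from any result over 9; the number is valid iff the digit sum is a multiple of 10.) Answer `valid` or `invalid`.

From the right, keep odd positions and double even positions (subtract 9 from any doubled value over 9):
  doubled (positions 2,4,...): 0 9 5 1 4 9 1 → sum 29
  kept (positions 1,3,...): 2 3 0 4 6 2 4 7 → sum 28
Total = 57.
57 mod 10 = 7, so the number is invalid.

invalid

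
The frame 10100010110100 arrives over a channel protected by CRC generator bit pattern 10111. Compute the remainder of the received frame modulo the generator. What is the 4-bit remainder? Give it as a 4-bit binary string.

0000

Modulo-2 division of 10100010110100 by 10111:
  pos 0: 10100 XOR 10111 = 00011
  pos 3: 11010 XOR 10111 = 01101
  pos 4: 11011 XOR 10111 = 01100
  pos 5: 11001 XOR 10111 = 01110
  pos 6: 11100 XOR 10111 = 01011
  pos 7: 10111 XOR 10111 = 00000
Remainder = 0000 (zero — the frame passes the CRC check).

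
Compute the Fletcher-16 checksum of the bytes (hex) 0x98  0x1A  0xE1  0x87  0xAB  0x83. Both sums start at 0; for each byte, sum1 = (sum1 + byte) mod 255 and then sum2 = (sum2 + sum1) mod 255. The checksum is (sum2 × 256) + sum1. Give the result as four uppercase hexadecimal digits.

0F4B

Running sums (mod 255):
  after byte 0 (0x98): sum1=152, sum2=152
  after byte 1 (0x1A): sum1=178, sum2=75
  after byte 2 (0xE1): sum1=148, sum2=223
  after byte 3 (0x87): sum1=28, sum2=251
  after byte 4 (0xAB): sum1=199, sum2=195
  after byte 5 (0x83): sum1=75, sum2=15
Checksum = sum2·256 + sum1 = 15·256 + 75 = 3915 = 0x0F4B.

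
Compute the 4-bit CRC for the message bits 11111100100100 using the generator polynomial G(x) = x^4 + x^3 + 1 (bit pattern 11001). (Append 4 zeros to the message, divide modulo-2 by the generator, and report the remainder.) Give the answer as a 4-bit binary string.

0100

Append 4 zeros: 111111001001000000. Divide by 11001 (XOR where the leading bit is 1):
  pos 0: 11111 XOR 11001 = 00110
  pos 2: 11010 XOR 11001 = 00011
  pos 5: 11010 XOR 11001 = 00011
  pos 8: 11010 XOR 11001 = 00011
  pos 11: 11000 XOR 11001 = 00001
Remainder (last 4 bits) = 0100. This is the CRC / FCS.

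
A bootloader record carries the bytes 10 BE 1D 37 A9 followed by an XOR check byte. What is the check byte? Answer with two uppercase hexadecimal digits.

2D

XOR the bytes together:
  start with 0x10
  0x10 ⊕ 0xBE = 0xAE
  0xAE ⊕ 0x1D = 0xB3
  0xB3 ⊕ 0x37 = 0x84
  0x84 ⊕ 0xA9 = 0x2D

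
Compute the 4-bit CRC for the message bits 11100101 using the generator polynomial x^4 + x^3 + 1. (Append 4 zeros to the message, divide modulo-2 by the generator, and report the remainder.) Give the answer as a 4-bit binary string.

Append 4 zeros: 111001010000. Divide by 11001 (XOR where the leading bit is 1):
  pos 0: 11100 XOR 11001 = 00101
  pos 2: 10110 XOR 11001 = 01111
  pos 3: 11111 XOR 11001 = 00110
  pos 5: 11000 XOR 11001 = 00001
Remainder (last 4 bits) = 0100. This is the CRC / FCS.

0100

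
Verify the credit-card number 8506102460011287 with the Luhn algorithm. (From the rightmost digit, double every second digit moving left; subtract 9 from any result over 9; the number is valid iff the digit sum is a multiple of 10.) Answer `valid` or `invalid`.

From the right, keep odd positions and double even positions (subtract 9 from any doubled value over 9):
  doubled (positions 2,4,...): 7 2 0 3 4 2 0 7 → sum 25
  kept (positions 1,3,...): 7 2 1 0 4 0 6 5 → sum 25
Total = 50.
50 mod 10 = 0, so the number is valid.

valid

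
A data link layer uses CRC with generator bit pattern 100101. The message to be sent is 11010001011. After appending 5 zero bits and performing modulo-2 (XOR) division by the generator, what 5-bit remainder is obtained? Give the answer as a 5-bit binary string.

Append 5 zeros: 1101000101100000. Divide by 100101 (XOR where the leading bit is 1):
  pos 0: 110100 XOR 100101 = 010001
  pos 1: 100010 XOR 100101 = 000111
  pos 4: 111101 XOR 100101 = 011000
  pos 5: 110001 XOR 100101 = 010100
  pos 6: 101000 XOR 100101 = 001101
  pos 8: 110100 XOR 100101 = 010001
  pos 9: 100010 XOR 100101 = 000111
Remainder (last 5 bits) = 01110. This is the CRC / FCS.

01110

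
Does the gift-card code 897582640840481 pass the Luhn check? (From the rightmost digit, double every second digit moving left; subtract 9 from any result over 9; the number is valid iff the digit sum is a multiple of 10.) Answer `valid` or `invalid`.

invalid

From the right, keep odd positions and double even positions (subtract 9 from any doubled value over 9):
  doubled (positions 2,4,...): 7 0 7 8 4 1 9 → sum 36
  kept (positions 1,3,...): 1 4 4 0 6 8 7 8 → sum 38
Total = 74.
74 mod 10 = 4, so the number is invalid.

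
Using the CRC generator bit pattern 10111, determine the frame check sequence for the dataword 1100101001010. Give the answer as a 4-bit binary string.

1111

Append 4 zeros: 11001010010100000. Divide by 10111 (XOR where the leading bit is 1):
  pos 0: 11001 XOR 10111 = 01110
  pos 1: 11100 XOR 10111 = 01011
  pos 2: 10111 XOR 10111 = 00000
  pos 9: 10100 XOR 10111 = 00011
  pos 12: 11000 XOR 10111 = 01111
Remainder (last 4 bits) = 1111. This is the CRC / FCS.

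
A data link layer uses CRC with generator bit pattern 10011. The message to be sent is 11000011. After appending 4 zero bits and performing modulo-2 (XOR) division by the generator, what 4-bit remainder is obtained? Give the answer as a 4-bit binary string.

Append 4 zeros: 110000110000. Divide by 10011 (XOR where the leading bit is 1):
  pos 0: 11000 XOR 10011 = 01011
  pos 1: 10110 XOR 10011 = 00101
  pos 3: 10111 XOR 10011 = 00100
  pos 5: 10000 XOR 10011 = 00011
Remainder (last 4 bits) = 1100. This is the CRC / FCS.

1100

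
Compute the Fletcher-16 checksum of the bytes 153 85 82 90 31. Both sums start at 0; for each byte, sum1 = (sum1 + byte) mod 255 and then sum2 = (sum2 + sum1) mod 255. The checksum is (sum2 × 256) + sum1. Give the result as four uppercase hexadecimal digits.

Running sums (mod 255):
  after byte 0 (153): sum1=153, sum2=153
  after byte 1 (85): sum1=238, sum2=136
  after byte 2 (82): sum1=65, sum2=201
  after byte 3 (90): sum1=155, sum2=101
  after byte 4 (31): sum1=186, sum2=32
Checksum = sum2·256 + sum1 = 32·256 + 186 = 8378 = 0x20BA.

20BA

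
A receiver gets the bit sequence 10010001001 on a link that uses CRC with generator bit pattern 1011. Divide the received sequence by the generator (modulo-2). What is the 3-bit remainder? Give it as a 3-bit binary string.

Modulo-2 division of 10010001001 by 1011:
  pos 0: 1001 XOR 1011 = 0010
  pos 2: 1000 XOR 1011 = 0011
  pos 4: 1101 XOR 1011 = 0110
  pos 5: 1100 XOR 1011 = 0111
  pos 6: 1110 XOR 1011 = 0101
  pos 7: 1011 XOR 1011 = 0000
Remainder = 000 (zero — the frame passes the CRC check).

000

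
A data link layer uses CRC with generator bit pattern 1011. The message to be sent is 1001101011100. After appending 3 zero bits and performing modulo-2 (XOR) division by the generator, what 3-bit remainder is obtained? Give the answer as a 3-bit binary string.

100

Append 3 zeros: 1001101011100000. Divide by 1011 (XOR where the leading bit is 1):
  pos 0: 1001 XOR 1011 = 0010
  pos 2: 1010 XOR 1011 = 0001
  pos 5: 1101 XOR 1011 = 0110
  pos 6: 1101 XOR 1011 = 0110
  pos 7: 1101 XOR 1011 = 0110
  pos 8: 1100 XOR 1011 = 0111
  pos 9: 1110 XOR 1011 = 0101
  pos 10: 1010 XOR 1011 = 0001
Remainder (last 3 bits) = 100. This is the CRC / FCS.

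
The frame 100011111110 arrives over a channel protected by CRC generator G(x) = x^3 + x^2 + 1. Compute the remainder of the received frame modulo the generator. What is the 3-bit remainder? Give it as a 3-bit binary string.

Modulo-2 division of 100011111110 by 1101:
  pos 0: 1000 XOR 1101 = 0101
  pos 1: 1011 XOR 1101 = 0110
  pos 2: 1101 XOR 1101 = 0000
  pos 6: 1111 XOR 1101 = 0010
  pos 8: 1010 XOR 1101 = 0111
Remainder = 111 (nonzero — an error is detected).

111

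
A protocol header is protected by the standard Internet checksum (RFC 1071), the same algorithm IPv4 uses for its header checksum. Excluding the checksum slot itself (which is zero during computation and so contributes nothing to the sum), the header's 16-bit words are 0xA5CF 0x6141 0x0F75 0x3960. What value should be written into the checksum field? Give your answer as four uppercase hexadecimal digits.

B019

One's-complement addition (fold any carry out of bit 15 back into bit 0):
  0xA5CF + 0x6141 = 0x10710 → wrap carry → 0x0711
  0x0711 + 0x0F75 = 0x01686
  0x1686 + 0x3960 = 0x04FE6
One's-complement sum = 0x4FE6.
Checksum = ~0x4FE6 & 0xFFFF = 0xB019.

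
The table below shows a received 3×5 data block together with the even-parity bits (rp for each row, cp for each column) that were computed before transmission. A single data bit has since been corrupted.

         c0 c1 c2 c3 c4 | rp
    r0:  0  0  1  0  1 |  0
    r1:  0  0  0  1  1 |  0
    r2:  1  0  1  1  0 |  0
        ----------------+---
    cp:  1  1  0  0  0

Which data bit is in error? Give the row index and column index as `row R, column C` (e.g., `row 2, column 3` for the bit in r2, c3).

Recompute each row's even parity and compare to rp:
  r0: data parity 0, sent rp 0 → ok
  r1: data parity 0, sent rp 0 → ok
  r2: data parity 1, sent rp 0 → mismatch
Recompute each column's even parity and compare to cp:
  c0: data parity 1, sent cp 1 → ok
  c1: data parity 0, sent cp 1 → mismatch
  c2: data parity 0, sent cp 0 → ok
  c3: data parity 0, sent cp 0 → ok
  c4: data parity 0, sent cp 0 → ok
Exactly one row (r2) and one column (c1) fail → the flipped bit is at their intersection.

row 2, column 1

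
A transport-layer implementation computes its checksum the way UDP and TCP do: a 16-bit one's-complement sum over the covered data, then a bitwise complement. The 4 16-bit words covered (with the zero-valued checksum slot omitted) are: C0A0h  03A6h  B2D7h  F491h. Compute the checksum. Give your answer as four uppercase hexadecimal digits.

944F

One's-complement addition (fold any carry out of bit 15 back into bit 0):
  0xC0A0 + 0x03A6 = 0x0C446
  0xC446 + 0xB2D7 = 0x1771D → wrap carry → 0x771E
  0x771E + 0xF491 = 0x16BAF → wrap carry → 0x6BB0
One's-complement sum = 0x6BB0.
Checksum = ~0x6BB0 & 0xFFFF = 0x944F.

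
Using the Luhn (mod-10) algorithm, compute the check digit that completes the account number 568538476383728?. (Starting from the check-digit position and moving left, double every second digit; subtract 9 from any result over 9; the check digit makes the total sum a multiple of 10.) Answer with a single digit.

Partial digits right→left: 8 2 7 3 8 3 6 7 4 8 3 5 8 6 5
Double every second digit counting from the check-digit position (so the 1st, 3rd, 5th, ... of the partial from the right).
  doubled (with −9 where >9): 7 5 7 3 8 6 7 1 → sum 44
  kept as-is: 2 3 3 7 8 5 6 → sum 34
Total = 44 + 34 = 78.
Check digit = (10 − (78 mod 10)) mod 10 = 2.

2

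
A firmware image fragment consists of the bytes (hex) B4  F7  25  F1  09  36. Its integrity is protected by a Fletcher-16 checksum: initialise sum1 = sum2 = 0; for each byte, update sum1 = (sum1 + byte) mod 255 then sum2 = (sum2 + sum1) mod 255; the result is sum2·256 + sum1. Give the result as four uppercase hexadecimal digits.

C603

Running sums (mod 255):
  after byte 0 (B4): sum1=180, sum2=180
  after byte 1 (F7): sum1=172, sum2=97
  after byte 2 (25): sum1=209, sum2=51
  after byte 3 (F1): sum1=195, sum2=246
  after byte 4 (09): sum1=204, sum2=195
  after byte 5 (36): sum1=3, sum2=198
Checksum = sum2·256 + sum1 = 198·256 + 3 = 50691 = 0xC603.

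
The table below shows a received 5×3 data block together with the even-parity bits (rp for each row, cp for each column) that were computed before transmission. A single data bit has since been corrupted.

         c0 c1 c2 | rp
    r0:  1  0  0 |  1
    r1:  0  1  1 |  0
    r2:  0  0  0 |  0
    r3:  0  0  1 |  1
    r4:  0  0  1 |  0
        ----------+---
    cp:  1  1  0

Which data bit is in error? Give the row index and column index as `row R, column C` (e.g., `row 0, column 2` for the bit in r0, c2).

Recompute each row's even parity and compare to rp:
  r0: data parity 1, sent rp 1 → ok
  r1: data parity 0, sent rp 0 → ok
  r2: data parity 0, sent rp 0 → ok
  r3: data parity 1, sent rp 1 → ok
  r4: data parity 1, sent rp 0 → mismatch
Recompute each column's even parity and compare to cp:
  c0: data parity 1, sent cp 1 → ok
  c1: data parity 1, sent cp 1 → ok
  c2: data parity 1, sent cp 0 → mismatch
Exactly one row (r4) and one column (c2) fail → the flipped bit is at their intersection.

row 4, column 2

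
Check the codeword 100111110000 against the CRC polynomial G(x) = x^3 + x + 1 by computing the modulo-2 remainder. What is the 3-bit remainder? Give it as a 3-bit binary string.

Modulo-2 division of 100111110000 by 1011:
  pos 0: 1001 XOR 1011 = 0010
  pos 2: 1011 XOR 1011 = 0000
  pos 6: 1100 XOR 1011 = 0111
  pos 7: 1110 XOR 1011 = 0101
  pos 8: 1010 XOR 1011 = 0001
Remainder = 001 (nonzero — an error is detected).

001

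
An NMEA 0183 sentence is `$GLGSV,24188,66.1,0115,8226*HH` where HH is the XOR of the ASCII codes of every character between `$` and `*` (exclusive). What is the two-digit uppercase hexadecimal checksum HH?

XOR the ASCII codes of the payload characters:
  'G' = 0x47 → acc = 0x47
  'L' = 0x4C → acc = 0x0B
  'G' = 0x47 → acc = 0x4C
  'S' = 0x53 → acc = 0x1F
  'V' = 0x56 → acc = 0x49
  ',' = 0x2C → acc = 0x65
  '2' = 0x32 → acc = 0x57
  '4' = 0x34 → acc = 0x63
  '1' = 0x31 → acc = 0x52
  '8' = 0x38 → acc = 0x6A
  '8' = 0x38 → acc = 0x52
  ',' = 0x2C → acc = 0x7E
  '6' = 0x36 → acc = 0x48
  '6' = 0x36 → acc = 0x7E
  '.' = 0x2E → acc = 0x50
  '1' = 0x31 → acc = 0x61
  ',' = 0x2C → acc = 0x4D
  '0' = 0x30 → acc = 0x7D
  '1' = 0x31 → acc = 0x4C
  '1' = 0x31 → acc = 0x7D
  '5' = 0x35 → acc = 0x48
  ',' = 0x2C → acc = 0x64
  '8' = 0x38 → acc = 0x5C
  '2' = 0x32 → acc = 0x6E
  '2' = 0x32 → acc = 0x5C
  '6' = 0x36 → acc = 0x6A
Checksum = 0x6A.

6A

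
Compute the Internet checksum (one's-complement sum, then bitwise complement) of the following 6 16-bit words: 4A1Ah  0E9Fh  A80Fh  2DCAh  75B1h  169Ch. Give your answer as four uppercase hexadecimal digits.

One's-complement addition (fold any carry out of bit 15 back into bit 0):
  0x4A1A + 0x0E9F = 0x058B9
  0x58B9 + 0xA80F = 0x100C8 → wrap carry → 0x00C9
  0x00C9 + 0x2DCA = 0x02E93
  0x2E93 + 0x75B1 = 0x0A444
  0xA444 + 0x169C = 0x0BAE0
One's-complement sum = 0xBAE0.
Checksum = ~0xBAE0 & 0xFFFF = 0x451F.

451F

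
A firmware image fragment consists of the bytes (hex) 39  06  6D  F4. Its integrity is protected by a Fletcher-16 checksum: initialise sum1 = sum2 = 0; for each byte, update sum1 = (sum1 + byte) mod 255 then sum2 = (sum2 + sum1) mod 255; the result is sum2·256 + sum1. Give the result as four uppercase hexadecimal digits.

Running sums (mod 255):
  after byte 0 (39): sum1=57, sum2=57
  after byte 1 (06): sum1=63, sum2=120
  after byte 2 (6D): sum1=172, sum2=37
  after byte 3 (F4): sum1=161, sum2=198
Checksum = sum2·256 + sum1 = 198·256 + 161 = 50849 = 0xC6A1.

C6A1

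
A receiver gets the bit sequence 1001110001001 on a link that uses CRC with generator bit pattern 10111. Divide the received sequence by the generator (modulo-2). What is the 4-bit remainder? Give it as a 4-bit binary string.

Modulo-2 division of 1001110001001 by 10111:
  pos 0: 10011 XOR 10111 = 00100
  pos 2: 10010 XOR 10111 = 00101
  pos 4: 10100 XOR 10111 = 00011
  pos 7: 11100 XOR 10111 = 01011
  pos 8: 10111 XOR 10111 = 00000
Remainder = 0000 (zero — the frame passes the CRC check).

0000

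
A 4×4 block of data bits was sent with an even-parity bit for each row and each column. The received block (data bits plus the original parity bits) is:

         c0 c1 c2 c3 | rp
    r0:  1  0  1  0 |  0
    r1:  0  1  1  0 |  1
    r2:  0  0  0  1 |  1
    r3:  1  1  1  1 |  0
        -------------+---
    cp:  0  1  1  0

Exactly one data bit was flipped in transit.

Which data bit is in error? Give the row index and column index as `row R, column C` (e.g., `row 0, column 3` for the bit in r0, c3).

Recompute each row's even parity and compare to rp:
  r0: data parity 0, sent rp 0 → ok
  r1: data parity 0, sent rp 1 → mismatch
  r2: data parity 1, sent rp 1 → ok
  r3: data parity 0, sent rp 0 → ok
Recompute each column's even parity and compare to cp:
  c0: data parity 0, sent cp 0 → ok
  c1: data parity 0, sent cp 1 → mismatch
  c2: data parity 1, sent cp 1 → ok
  c3: data parity 0, sent cp 0 → ok
Exactly one row (r1) and one column (c1) fail → the flipped bit is at their intersection.

row 1, column 1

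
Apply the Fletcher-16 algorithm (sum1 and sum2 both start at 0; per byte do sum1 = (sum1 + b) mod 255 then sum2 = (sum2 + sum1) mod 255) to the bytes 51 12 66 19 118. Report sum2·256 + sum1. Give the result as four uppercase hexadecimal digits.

Running sums (mod 255):
  after byte 0 (51): sum1=51, sum2=51
  after byte 1 (12): sum1=63, sum2=114
  after byte 2 (66): sum1=129, sum2=243
  after byte 3 (19): sum1=148, sum2=136
  after byte 4 (118): sum1=11, sum2=147
Checksum = sum2·256 + sum1 = 147·256 + 11 = 37643 = 0x930B.

930B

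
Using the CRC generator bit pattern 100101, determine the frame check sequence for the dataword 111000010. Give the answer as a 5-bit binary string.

11111

Append 5 zeros: 11100001000000. Divide by 100101 (XOR where the leading bit is 1):
  pos 0: 111000 XOR 100101 = 011101
  pos 1: 111010 XOR 100101 = 011111
  pos 2: 111111 XOR 100101 = 011010
  pos 3: 110100 XOR 100101 = 010001
  pos 4: 100010 XOR 100101 = 000111
  pos 7: 111000 XOR 100101 = 011101
  pos 8: 111010 XOR 100101 = 011111
Remainder (last 5 bits) = 11111. This is the CRC / FCS.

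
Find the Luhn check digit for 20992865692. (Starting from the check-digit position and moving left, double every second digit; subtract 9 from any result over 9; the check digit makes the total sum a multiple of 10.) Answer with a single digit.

2

Partial digits right→left: 2 9 6 5 6 8 2 9 9 0 2
Double every second digit counting from the check-digit position (so the 1st, 3rd, 5th, ... of the partial from the right).
  doubled (with −9 where >9): 4 3 3 4 9 4 → sum 27
  kept as-is: 9 5 8 9 0 → sum 31
Total = 27 + 31 = 58.
Check digit = (10 − (58 mod 10)) mod 10 = 2.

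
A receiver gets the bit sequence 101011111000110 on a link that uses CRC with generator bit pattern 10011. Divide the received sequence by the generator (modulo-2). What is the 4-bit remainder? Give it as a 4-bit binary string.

1111

Modulo-2 division of 101011111000110 by 10011:
  pos 0: 10101 XOR 10011 = 00110
  pos 2: 11011 XOR 10011 = 01000
  pos 3: 10001 XOR 10011 = 00010
  pos 6: 10100 XOR 10011 = 00111
  pos 8: 11101 XOR 10011 = 01110
  pos 9: 11101 XOR 10011 = 01110
  pos 10: 11100 XOR 10011 = 01111
Remainder = 1111 (nonzero — an error is detected).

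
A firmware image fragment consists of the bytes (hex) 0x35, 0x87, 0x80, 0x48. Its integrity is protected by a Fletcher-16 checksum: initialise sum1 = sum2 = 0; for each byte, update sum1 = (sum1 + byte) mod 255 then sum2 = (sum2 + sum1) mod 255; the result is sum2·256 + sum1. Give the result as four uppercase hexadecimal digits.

Running sums (mod 255):
  after byte 0 (0x35): sum1=53, sum2=53
  after byte 1 (0x87): sum1=188, sum2=241
  after byte 2 (0x80): sum1=61, sum2=47
  after byte 3 (0x48): sum1=133, sum2=180
Checksum = sum2·256 + sum1 = 180·256 + 133 = 46213 = 0xB485.

B485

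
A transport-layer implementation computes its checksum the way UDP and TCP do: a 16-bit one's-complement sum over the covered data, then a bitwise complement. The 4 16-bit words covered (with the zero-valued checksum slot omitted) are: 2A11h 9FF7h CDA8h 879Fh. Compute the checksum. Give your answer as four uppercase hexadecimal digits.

E0AE

One's-complement addition (fold any carry out of bit 15 back into bit 0):
  0x2A11 + 0x9FF7 = 0x0CA08
  0xCA08 + 0xCDA8 = 0x197B0 → wrap carry → 0x97B1
  0x97B1 + 0x879F = 0x11F50 → wrap carry → 0x1F51
One's-complement sum = 0x1F51.
Checksum = ~0x1F51 & 0xFFFF = 0xE0AE.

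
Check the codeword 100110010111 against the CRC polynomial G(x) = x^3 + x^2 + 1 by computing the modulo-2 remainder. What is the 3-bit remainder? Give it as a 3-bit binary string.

100

Modulo-2 division of 100110010111 by 1101:
  pos 0: 1001 XOR 1101 = 0100
  pos 1: 1001 XOR 1101 = 0100
  pos 2: 1000 XOR 1101 = 0101
  pos 3: 1010 XOR 1101 = 0111
  pos 4: 1111 XOR 1101 = 0010
  pos 6: 1001 XOR 1101 = 0100
  pos 7: 1001 XOR 1101 = 0100
  pos 8: 1001 XOR 1101 = 0100
Remainder = 100 (nonzero — an error is detected).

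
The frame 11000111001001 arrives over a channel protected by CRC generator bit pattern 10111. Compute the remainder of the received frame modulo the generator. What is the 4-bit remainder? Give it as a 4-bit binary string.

Modulo-2 division of 11000111001001 by 10111:
  pos 0: 11000 XOR 10111 = 01111
  pos 1: 11111 XOR 10111 = 01000
  pos 2: 10001 XOR 10111 = 00110
  pos 4: 11010 XOR 10111 = 01101
  pos 5: 11010 XOR 10111 = 01101
  pos 6: 11011 XOR 10111 = 01100
  pos 7: 11000 XOR 10111 = 01111
  pos 8: 11110 XOR 10111 = 01001
  pos 9: 10011 XOR 10111 = 00100
Remainder = 0100 (nonzero — an error is detected).

0100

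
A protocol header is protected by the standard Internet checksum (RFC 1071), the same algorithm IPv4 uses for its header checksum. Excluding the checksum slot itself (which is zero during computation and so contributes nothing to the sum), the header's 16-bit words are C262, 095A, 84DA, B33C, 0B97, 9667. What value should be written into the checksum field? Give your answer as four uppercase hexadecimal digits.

One's-complement addition (fold any carry out of bit 15 back into bit 0):
  0xC262 + 0x095A = 0x0CBBC
  0xCBBC + 0x84DA = 0x15096 → wrap carry → 0x5097
  0x5097 + 0xB33C = 0x103D3 → wrap carry → 0x03D4
  0x03D4 + 0x0B97 = 0x00F6B
  0x0F6B + 0x9667 = 0x0A5D2
One's-complement sum = 0xA5D2.
Checksum = ~0xA5D2 & 0xFFFF = 0x5A2D.

5A2D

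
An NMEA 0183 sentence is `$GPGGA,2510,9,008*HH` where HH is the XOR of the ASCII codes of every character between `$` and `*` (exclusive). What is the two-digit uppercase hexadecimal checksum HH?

XOR the ASCII codes of the payload characters:
  'G' = 0x47 → acc = 0x47
  'P' = 0x50 → acc = 0x17
  'G' = 0x47 → acc = 0x50
  'G' = 0x47 → acc = 0x17
  'A' = 0x41 → acc = 0x56
  ',' = 0x2C → acc = 0x7A
  '2' = 0x32 → acc = 0x48
  '5' = 0x35 → acc = 0x7D
  '1' = 0x31 → acc = 0x4C
  '0' = 0x30 → acc = 0x7C
  ',' = 0x2C → acc = 0x50
  '9' = 0x39 → acc = 0x69
  ',' = 0x2C → acc = 0x45
  '0' = 0x30 → acc = 0x75
  '0' = 0x30 → acc = 0x45
  '8' = 0x38 → acc = 0x7D
Checksum = 0x7D.

7D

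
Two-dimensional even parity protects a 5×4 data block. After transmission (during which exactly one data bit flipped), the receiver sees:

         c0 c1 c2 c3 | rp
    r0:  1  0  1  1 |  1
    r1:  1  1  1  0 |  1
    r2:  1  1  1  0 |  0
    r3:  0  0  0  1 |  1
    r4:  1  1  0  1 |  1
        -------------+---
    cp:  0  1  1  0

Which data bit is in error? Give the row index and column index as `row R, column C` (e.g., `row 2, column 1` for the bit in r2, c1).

row 2, column 3

Recompute each row's even parity and compare to rp:
  r0: data parity 1, sent rp 1 → ok
  r1: data parity 1, sent rp 1 → ok
  r2: data parity 1, sent rp 0 → mismatch
  r3: data parity 1, sent rp 1 → ok
  r4: data parity 1, sent rp 1 → ok
Recompute each column's even parity and compare to cp:
  c0: data parity 0, sent cp 0 → ok
  c1: data parity 1, sent cp 1 → ok
  c2: data parity 1, sent cp 1 → ok
  c3: data parity 1, sent cp 0 → mismatch
Exactly one row (r2) and one column (c3) fail → the flipped bit is at their intersection.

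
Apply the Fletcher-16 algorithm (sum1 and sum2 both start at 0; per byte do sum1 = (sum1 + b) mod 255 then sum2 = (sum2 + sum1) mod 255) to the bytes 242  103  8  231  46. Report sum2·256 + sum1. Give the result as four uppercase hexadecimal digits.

Running sums (mod 255):
  after byte 0 (242): sum1=242, sum2=242
  after byte 1 (103): sum1=90, sum2=77
  after byte 2 (8): sum1=98, sum2=175
  after byte 3 (231): sum1=74, sum2=249
  after byte 4 (46): sum1=120, sum2=114
Checksum = sum2·256 + sum1 = 114·256 + 120 = 29304 = 0x7278.

7278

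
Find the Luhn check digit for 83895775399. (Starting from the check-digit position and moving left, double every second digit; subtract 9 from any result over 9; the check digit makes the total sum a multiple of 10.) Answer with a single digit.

2

Partial digits right→left: 9 9 3 5 7 7 5 9 8 3 8
Double every second digit counting from the check-digit position (so the 1st, 3rd, 5th, ... of the partial from the right).
  doubled (with −9 where >9): 9 6 5 1 7 7 → sum 35
  kept as-is: 9 5 7 9 3 → sum 33
Total = 35 + 33 = 68.
Check digit = (10 − (68 mod 10)) mod 10 = 2.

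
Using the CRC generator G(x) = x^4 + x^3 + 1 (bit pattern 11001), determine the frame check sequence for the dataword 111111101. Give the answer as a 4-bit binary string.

Append 4 zeros: 1111111010000. Divide by 11001 (XOR where the leading bit is 1):
  pos 0: 11111 XOR 11001 = 00110
  pos 2: 11011 XOR 11001 = 00010
  pos 5: 10010 XOR 11001 = 01011
  pos 6: 10110 XOR 11001 = 01111
  pos 7: 11110 XOR 11001 = 00111
Remainder (last 4 bits) = 1110. This is the CRC / FCS.

1110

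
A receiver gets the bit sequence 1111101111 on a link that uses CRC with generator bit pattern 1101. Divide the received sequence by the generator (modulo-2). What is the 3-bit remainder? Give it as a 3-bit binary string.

Modulo-2 division of 1111101111 by 1101:
  pos 0: 1111 XOR 1101 = 0010
  pos 2: 1010 XOR 1101 = 0111
  pos 3: 1111 XOR 1101 = 0010
  pos 5: 1011 XOR 1101 = 0110
  pos 6: 1101 XOR 1101 = 0000
Remainder = 000 (zero — the frame passes the CRC check).

000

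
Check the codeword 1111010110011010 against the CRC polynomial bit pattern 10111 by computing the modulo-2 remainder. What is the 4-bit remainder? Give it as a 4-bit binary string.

Modulo-2 division of 1111010110011010 by 10111:
  pos 0: 11110 XOR 10111 = 01001
  pos 1: 10011 XOR 10111 = 00100
  pos 3: 10001 XOR 10111 = 00110
  pos 5: 11010 XOR 10111 = 01101
  pos 6: 11010 XOR 10111 = 01101
  pos 7: 11011 XOR 10111 = 01100
  pos 8: 11001 XOR 10111 = 01110
  pos 9: 11100 XOR 10111 = 01011
  pos 10: 10111 XOR 10111 = 00000
Remainder = 0000 (zero — the frame passes the CRC check).

0000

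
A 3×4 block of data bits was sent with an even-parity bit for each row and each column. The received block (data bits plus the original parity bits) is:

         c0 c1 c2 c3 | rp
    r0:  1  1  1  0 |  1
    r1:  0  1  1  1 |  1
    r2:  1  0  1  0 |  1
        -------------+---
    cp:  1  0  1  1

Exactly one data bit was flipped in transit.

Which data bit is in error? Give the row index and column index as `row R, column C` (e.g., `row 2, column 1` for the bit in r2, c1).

Recompute each row's even parity and compare to rp:
  r0: data parity 1, sent rp 1 → ok
  r1: data parity 1, sent rp 1 → ok
  r2: data parity 0, sent rp 1 → mismatch
Recompute each column's even parity and compare to cp:
  c0: data parity 0, sent cp 1 → mismatch
  c1: data parity 0, sent cp 0 → ok
  c2: data parity 1, sent cp 1 → ok
  c3: data parity 1, sent cp 1 → ok
Exactly one row (r2) and one column (c0) fail → the flipped bit is at their intersection.

row 2, column 0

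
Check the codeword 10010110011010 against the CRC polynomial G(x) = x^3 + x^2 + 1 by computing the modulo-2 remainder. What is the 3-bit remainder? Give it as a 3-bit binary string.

000

Modulo-2 division of 10010110011010 by 1101:
  pos 0: 1001 XOR 1101 = 0100
  pos 1: 1000 XOR 1101 = 0101
  pos 2: 1011 XOR 1101 = 0110
  pos 3: 1101 XOR 1101 = 0000
  pos 9: 1101 XOR 1101 = 0000
Remainder = 000 (zero — the frame passes the CRC check).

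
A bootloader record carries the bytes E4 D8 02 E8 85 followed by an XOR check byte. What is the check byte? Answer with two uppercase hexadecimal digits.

53

XOR the bytes together:
  start with 0xE4
  0xE4 ⊕ 0xD8 = 0x3C
  0x3C ⊕ 0x02 = 0x3E
  0x3E ⊕ 0xE8 = 0xD6
  0xD6 ⊕ 0x85 = 0x53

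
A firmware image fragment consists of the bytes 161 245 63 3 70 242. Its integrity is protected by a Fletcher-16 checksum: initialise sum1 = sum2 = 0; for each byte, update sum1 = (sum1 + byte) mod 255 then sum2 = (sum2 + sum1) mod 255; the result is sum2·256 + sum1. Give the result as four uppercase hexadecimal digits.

Running sums (mod 255):
  after byte 0 (161): sum1=161, sum2=161
  after byte 1 (245): sum1=151, sum2=57
  after byte 2 (63): sum1=214, sum2=16
  after byte 3 (3): sum1=217, sum2=233
  after byte 4 (70): sum1=32, sum2=10
  after byte 5 (242): sum1=19, sum2=29
Checksum = sum2·256 + sum1 = 29·256 + 19 = 7443 = 0x1D13.

1D13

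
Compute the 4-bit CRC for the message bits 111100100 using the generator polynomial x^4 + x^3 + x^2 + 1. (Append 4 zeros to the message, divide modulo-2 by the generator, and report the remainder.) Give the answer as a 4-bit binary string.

Append 4 zeros: 1111001000000. Divide by 11101 (XOR where the leading bit is 1):
  pos 0: 11110 XOR 11101 = 00011
  pos 3: 11010 XOR 11101 = 00111
  pos 5: 11100 XOR 11101 = 00001
Remainder (last 4 bits) = 1000. This is the CRC / FCS.

1000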